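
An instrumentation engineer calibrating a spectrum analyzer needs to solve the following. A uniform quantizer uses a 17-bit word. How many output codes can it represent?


Number of quantization levels = 2^N
= 2^17
= 131072

131072


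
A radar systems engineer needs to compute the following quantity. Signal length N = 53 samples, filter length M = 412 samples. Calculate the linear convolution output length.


Linear convolution output length:
L = N + M - 1
  = 53 + 412 - 1
  = 464 samples

464


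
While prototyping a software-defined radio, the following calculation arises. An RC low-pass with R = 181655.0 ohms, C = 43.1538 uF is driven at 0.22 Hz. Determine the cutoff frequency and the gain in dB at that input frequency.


Step 1 — cutoff frequency:
fc = 1 / (2*pi*R*C)
C = 43.1538 uF = 4.31538e-05 F
fc = 1 / (2*pi*181655.0*4.31538e-05)
   = 0.0203027 Hz

Step 2 — magnitude at f = 0.22 Hz:
|H(f)| = 1 / sqrt(1 + (f/fc)^2)
f/fc = 0.22 / 0.0203027 = 10.835997
|H| = 1 / sqrt(1 + 117.418831) = 0.0918945
|H|_dB = 20*log10(0.0918945) = -20.73 dB

fc = 0.0203027 Hz; |H(0.22 Hz)| = -20.73 dB


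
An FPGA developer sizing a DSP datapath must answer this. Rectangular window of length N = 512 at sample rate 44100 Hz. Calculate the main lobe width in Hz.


Main lobe width for a rectangular window:
Width = 2 * fs / N
      = 2 * 44100 / 512
      = 88200 / 512
      = 172.266 Hz

172.266 Hz


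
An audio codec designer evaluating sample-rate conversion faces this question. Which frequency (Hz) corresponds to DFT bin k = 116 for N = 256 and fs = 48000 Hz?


Frequency of DFT bin k:
f_k = k * fs / N
    = 116 * 48000 / 256
    = 5568000 / 256
    = 21750.0 Hz

21750.0 Hz


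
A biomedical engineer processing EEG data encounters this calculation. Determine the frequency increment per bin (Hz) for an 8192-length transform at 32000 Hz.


DFT frequency resolution:
df = fs / N
   = 32000 / 8192
   = 3.9062 Hz

3.9062 Hz


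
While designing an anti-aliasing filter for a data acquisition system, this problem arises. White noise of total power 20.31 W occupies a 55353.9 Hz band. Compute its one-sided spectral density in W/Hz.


Power spectral density:
PSD = P / BW
    = 20.31 / 55353.9
    = 0.00036691 W/Hz

0.00036691 W/Hz


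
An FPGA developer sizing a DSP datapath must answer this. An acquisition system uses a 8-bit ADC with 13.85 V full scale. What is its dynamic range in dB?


Dynamic range from full-scale to LSB:
V_min = V_max / 2^bits = 13.85 / 2^8
DR = 20 * log10(V_max / V_min)
   = 20 * log10(2^8)
   = 20 * 8 * log10(2)
   = 48.16 dB

48.16 dB


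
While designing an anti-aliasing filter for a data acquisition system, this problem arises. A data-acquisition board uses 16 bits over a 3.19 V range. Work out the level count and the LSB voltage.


Step 1 — number of quantization levels:
L = 2^N = 2^16 = 65536

Step 2 — LSB step size:
delta = Vfs / L
      = 3.19 / 65536
      = 4.868e-05 V

Levels = 65536; step size = 4.868e-05 V


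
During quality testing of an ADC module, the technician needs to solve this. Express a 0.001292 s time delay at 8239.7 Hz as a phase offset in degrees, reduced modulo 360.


Phase shift from frequency and time delay:
phi = 360 * f * t_delay
    = 360 * 8239.7 * 0.001292
    = 3832.45 degrees
    mod 360 = 232.45 degrees

232.45 degrees


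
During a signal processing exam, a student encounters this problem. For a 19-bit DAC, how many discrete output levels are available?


Number of quantization levels = 2^N
= 2^19
= 524288

524288


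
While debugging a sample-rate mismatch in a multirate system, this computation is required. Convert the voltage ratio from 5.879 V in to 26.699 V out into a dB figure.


Voltage gain in dB:
G = 20 * log10(Vout / Vin)
  = 20 * log10(26.699 / 5.879)
  = 20 * log10(4.541419)
  = 20 * 0.657192
  = 13.14 dB

13.14 dB


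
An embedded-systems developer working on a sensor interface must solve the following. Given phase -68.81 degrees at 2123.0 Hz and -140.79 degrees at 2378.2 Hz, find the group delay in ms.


Group delay from phase difference:
tau = -d(phi)/d(omega)
d(phi) = -71.98 deg = -1.256288 rad
d(omega) = 2*pi*(2378.2 - 2123.0) = 1603.4689 rad/s
tau = -(-1.256288) / 1603.4689
    = 0.7835 ms

0.7835 ms


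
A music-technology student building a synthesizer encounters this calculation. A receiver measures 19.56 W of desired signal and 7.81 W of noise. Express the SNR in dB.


SNR in decibels:
SNR = 10 * log10(Ps / Pn)
    = 10 * log10(19.56 / 7.81)
    = 10 * log10(2.5045)
    = 10 * 0.3987
    = 3.99 dB

3.99 dB


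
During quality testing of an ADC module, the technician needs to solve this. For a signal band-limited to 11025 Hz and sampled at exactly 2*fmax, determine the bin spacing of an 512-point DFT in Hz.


Step 1 — Nyquist sampling rate:
fs = 2 * fmax = 2 * 11025 = 22050 Hz

Step 2 — DFT bin spacing:
df = fs / N = 22050 / 512 = 43.0664 Hz

43.0664 Hz


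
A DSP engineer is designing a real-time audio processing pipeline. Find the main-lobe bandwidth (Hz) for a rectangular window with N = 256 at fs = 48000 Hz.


Main lobe width for a rectangular window:
Width = 2 * fs / N
      = 2 * 48000 / 256
      = 96000 / 256
      = 375.0 Hz

375.0 Hz


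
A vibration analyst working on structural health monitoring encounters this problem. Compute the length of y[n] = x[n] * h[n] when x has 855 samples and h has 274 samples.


Linear convolution output length:
L = N + M - 1
  = 855 + 274 - 1
  = 1128 samples

1128


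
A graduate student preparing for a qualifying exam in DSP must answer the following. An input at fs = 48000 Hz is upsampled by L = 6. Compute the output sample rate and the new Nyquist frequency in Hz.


Step 1 — output sample rate after interpolation by L:
fs_out = L * fs_in = 6 * 48000 = 288000 Hz

Step 2 — Nyquist frequency of the output stream:
f_Nyq = fs_out / 2 = 288000 / 2 = 144000.0 Hz

fs_out = 288000 Hz; f_Nyquist = 144000.0 Hz


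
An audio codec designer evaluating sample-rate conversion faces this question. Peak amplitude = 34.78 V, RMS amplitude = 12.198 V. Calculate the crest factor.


Crest factor is the ratio of peak to RMS:
CF = V_peak / V_rms
   = 34.78 / 12.198
   = 2.8513

2.8513


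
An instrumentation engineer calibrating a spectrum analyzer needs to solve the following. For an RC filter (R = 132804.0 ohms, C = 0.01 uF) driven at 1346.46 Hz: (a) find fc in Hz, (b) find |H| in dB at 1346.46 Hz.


Step 1 — cutoff frequency:
fc = 1 / (2*pi*R*C)
C = 0.01 uF = 1e-08 F
fc = 1 / (2*pi*132804.0*1e-08)
   = 119.842 Hz

Step 2 — magnitude at f = 1346.46 Hz:
|H(f)| = 1 / sqrt(1 + (f/fc)^2)
f/fc = 1346.46 / 119.842 = 11.235293
|H| = 1 / sqrt(1 + 126.231809) = 0.0886548
|H|_dB = 20*log10(0.0886548) = -21.05 dB

fc = 119.842 Hz; |H(1346.46 Hz)| = -21.05 dB


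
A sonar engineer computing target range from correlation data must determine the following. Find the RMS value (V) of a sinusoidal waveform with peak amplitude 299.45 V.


RMS voltage for a sinusoidal waveform:
V_rms = V_peak / sqrt(2)
      = 299.45 / 1.414214
      = 211.743 V

211.743 V


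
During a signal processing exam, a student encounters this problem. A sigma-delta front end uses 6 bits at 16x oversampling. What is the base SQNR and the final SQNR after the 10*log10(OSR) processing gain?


Step 1 — baseline SQNR at Nyquist:
SQNR_base = 6.02*N + 1.76
          = 6.02*6 + 1.76
          = 37.88 dB

Step 2 — oversampling processing gain:
G = 10*log10(OSR) = 10*log10(16) = 12.04 dB

Step 3 — total:
SQNR_total = 37.88 + 12.04 = 49.92 dB

Base SQNR = 37.88 dB; oversampled SQNR = 49.92 dB


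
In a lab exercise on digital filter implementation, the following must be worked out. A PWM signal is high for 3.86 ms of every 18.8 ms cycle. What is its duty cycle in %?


Duty cycle as a percentage:
DC = (t_on / T) * 100
   = (3.86 / 18.8) * 100
   = 0.205319 * 100
   = 20.53 %

20.53 %


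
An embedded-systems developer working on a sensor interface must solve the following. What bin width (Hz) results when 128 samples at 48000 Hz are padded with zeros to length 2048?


Frequency resolution after zero-padding:
N_padded = 128 * 16 = 2048
df = fs / N_padded
   = 48000 / 2048
   = 23.4375 Hz

23.4375 Hz


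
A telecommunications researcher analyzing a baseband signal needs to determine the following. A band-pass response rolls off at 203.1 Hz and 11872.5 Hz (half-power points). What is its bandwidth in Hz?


Bandwidth is the difference of -3dB frequencies:
BW = f_high - f_low
   = 11872.5 - 203.1
   = 11669.4 Hz

11669.4 Hz


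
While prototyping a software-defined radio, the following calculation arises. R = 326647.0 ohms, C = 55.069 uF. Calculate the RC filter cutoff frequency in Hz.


Cutoff frequency of a first-order RC filter:
fc = 1 / (2 * pi * R * C)
C = 55.069 uF = 5.5069e-05 F
fc = 1 / (2 * pi * 326647.0 * 5.5069e-05)
   = 1 / 113.02271417743
   = 0.008848 Hz

0.008848 Hz


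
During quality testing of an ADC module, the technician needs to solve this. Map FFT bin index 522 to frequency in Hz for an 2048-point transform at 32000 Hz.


Frequency of DFT bin k:
f_k = k * fs / N
    = 522 * 32000 / 2048
    = 16704000 / 2048
    = 8156.25 Hz

8156.25 Hz


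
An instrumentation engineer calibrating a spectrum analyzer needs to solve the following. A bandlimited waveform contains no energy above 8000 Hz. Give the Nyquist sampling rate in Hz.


The Nyquist rate is twice the maximum frequency component.
fs_min = 2 * fmax
      = 2 * 8000
      = 16000 Hz

16000


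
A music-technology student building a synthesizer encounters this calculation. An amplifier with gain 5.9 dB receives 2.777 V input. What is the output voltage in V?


Output voltage from dB gain:
V_out = V_in * 10^(gain_dB / 20)
      = 2.777 * 10^(5.9 / 20)
      = 2.777 * 1.972423
      = 5.4774 V

5.4774 V


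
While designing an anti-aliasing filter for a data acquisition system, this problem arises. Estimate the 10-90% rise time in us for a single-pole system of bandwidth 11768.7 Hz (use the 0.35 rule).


Rise time from bandwidth relationship:
tr = 0.35 / BW
   = 0.35 / 11768.7
   = 2.97399033e-05 s
   = 29.7399 us

29.7399 us


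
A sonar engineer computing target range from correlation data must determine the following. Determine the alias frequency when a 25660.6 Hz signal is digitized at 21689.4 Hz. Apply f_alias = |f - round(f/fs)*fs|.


Compute the nearest integer multiple of fs to the signal:
n = round(25660.6 / 21689.4) = 1
f_alias = |25660.6 - 1 * 21689.4|
        = |25660.6 - 21689.4|
        = 3971.2 Hz

3971.2


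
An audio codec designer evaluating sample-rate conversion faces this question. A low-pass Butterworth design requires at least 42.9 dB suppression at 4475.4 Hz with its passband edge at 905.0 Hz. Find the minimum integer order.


Butterworth filter order formula:
n = log10(10^(A/10) - 1) / (2 * log10(f_stop/f_pass))
10^(42.9/10) - 1 = 19497.446
f_stop/f_pass = 4475.4 / 905.0 = 4.9452
n = 3.0899 -> ceil = 4

4


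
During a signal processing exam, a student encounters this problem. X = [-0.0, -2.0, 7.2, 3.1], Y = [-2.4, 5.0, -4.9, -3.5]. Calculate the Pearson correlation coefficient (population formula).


Pearson correlation coefficient (population):
r = cov(X,Y) / (std(X) * std(Y))
Mean X = 2.075, Mean Y = -1.45
Cov(X,Y) = -11.02375
Std(X) = 3.472301, Std(Y) = 3.827858
r = -0.8294

-0.8294


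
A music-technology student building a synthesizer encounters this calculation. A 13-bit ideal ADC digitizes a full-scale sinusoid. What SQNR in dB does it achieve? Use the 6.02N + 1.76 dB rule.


Theoretical SNR for a full-scale sinusoid:
SNR = 6.02 * N + 1.76
    = 6.02 * 13 + 1.76
    = 78.26 + 1.76
    = 80.02 dB

80.02 dB


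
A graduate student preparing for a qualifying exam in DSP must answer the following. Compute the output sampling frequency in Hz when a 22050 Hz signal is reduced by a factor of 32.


Decimation reduces the sample rate:
fs_out = fs_in / M
       = 22050 / 32
       = 689.0625 Hz

689.0625 Hz


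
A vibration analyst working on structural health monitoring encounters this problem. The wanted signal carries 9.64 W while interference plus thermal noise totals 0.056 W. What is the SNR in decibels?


SNR in decibels:
SNR = 10 * log10(Ps / Pn)
    = 10 * log10(9.64 / 0.056)
    = 10 * log10(172.1429)
    = 10 * 2.2359
    = 22.36 dB

22.36 dB


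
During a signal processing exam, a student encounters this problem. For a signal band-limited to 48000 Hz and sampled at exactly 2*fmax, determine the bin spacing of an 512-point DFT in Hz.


Step 1 — Nyquist sampling rate:
fs = 2 * fmax = 2 * 48000 = 96000 Hz

Step 2 — DFT bin spacing:
df = fs / N = 96000 / 512 = 187.5 Hz

187.5 Hz


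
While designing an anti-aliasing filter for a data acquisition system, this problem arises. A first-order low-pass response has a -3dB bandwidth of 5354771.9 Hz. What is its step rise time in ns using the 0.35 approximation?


Rise time from bandwidth relationship:
tr = 0.35 / BW
   = 0.35 / 5354771.9
   = 6.536226128e-08 s
   = 65.3623 ns

65.3623 ns


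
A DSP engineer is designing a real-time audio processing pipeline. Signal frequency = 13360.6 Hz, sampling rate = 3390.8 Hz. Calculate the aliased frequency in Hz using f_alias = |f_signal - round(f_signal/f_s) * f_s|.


Compute the nearest integer multiple of fs to the signal:
n = round(13360.6 / 3390.8) = 4
f_alias = |13360.6 - 4 * 3390.8|
        = |13360.6 - 13563.2|
        = 202.6 Hz

202.6


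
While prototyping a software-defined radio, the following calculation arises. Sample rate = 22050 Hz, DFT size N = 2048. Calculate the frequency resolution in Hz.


DFT frequency resolution:
df = fs / N
   = 22050 / 2048
   = 10.7666 Hz

10.7666 Hz


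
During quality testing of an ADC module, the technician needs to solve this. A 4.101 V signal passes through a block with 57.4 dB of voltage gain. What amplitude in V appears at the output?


Output voltage from dB gain:
V_out = V_in * 10^(gain_dB / 20)
      = 4.101 * 10^(57.4 / 20)
      = 4.101 * 741.310241
      = 3040.1133 V

3040.1133 V


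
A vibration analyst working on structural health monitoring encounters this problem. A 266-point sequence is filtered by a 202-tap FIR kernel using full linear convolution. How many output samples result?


Linear convolution output length:
L = N + M - 1
  = 266 + 202 - 1
  = 467 samples

467


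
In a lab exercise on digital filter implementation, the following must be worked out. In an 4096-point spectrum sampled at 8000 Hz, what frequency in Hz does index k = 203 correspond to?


Frequency of DFT bin k:
f_k = k * fs / N
    = 203 * 8000 / 4096
    = 1624000 / 4096
    = 396.484 Hz

396.484 Hz


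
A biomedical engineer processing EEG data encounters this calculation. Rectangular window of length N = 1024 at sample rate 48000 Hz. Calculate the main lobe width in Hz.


Main lobe width for a rectangular window:
Width = 2 * fs / N
      = 2 * 48000 / 1024
      = 96000 / 1024
      = 93.75 Hz

93.75 Hz


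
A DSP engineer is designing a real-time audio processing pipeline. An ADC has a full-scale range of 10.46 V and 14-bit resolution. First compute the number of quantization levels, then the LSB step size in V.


Step 1 — number of quantization levels:
L = 2^N = 2^14 = 16384

Step 2 — LSB step size:
delta = Vfs / L
      = 10.46 / 16384
      = 0.00063843 V

Levels = 16384; step size = 0.00063843 V


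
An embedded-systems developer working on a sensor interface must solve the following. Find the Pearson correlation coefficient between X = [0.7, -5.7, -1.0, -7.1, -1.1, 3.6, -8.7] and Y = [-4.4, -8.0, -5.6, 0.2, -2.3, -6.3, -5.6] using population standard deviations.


Pearson correlation coefficient (population):
r = cov(X,Y) / (std(X) * std(Y))
Mean X = -2.7571, Mean Y = -4.5714
Cov(X,Y) = -1.851224
Std(X) = 4.158247, Std(Y) = 2.530225
r = -0.176

-0.176


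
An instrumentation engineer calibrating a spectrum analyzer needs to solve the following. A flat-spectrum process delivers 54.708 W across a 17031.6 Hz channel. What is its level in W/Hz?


Power spectral density:
PSD = P / BW
    = 54.708 / 17031.6
    = 0.00321215 W/Hz

0.00321215 W/Hz


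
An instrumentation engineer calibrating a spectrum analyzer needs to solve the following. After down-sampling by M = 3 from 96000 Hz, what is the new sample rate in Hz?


Decimation reduces the sample rate:
fs_out = fs_in / M
       = 96000 / 3
       = 32000.0 Hz

32000.0 Hz


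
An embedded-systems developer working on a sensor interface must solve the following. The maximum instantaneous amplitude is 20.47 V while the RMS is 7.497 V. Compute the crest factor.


Crest factor is the ratio of peak to RMS:
CF = V_peak / V_rms
   = 20.47 / 7.497
   = 2.7304

2.7304


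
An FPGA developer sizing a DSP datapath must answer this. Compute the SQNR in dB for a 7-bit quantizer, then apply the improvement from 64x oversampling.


Step 1 — baseline SQNR at Nyquist:
SQNR_base = 6.02*N + 1.76
          = 6.02*7 + 1.76
          = 43.9 dB

Step 2 — oversampling processing gain:
G = 10*log10(OSR) = 10*log10(64) = 18.06 dB

Step 3 — total:
SQNR_total = 43.9 + 18.06 = 61.96 dB

Base SQNR = 43.9 dB; oversampled SQNR = 61.96 dB


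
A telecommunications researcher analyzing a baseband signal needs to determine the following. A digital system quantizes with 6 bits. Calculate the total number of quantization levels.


Number of quantization levels = 2^N
= 2^6
= 64

64


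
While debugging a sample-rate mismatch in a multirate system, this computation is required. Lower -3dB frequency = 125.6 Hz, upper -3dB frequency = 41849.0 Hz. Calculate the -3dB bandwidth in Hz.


Bandwidth is the difference of -3dB frequencies:
BW = f_high - f_low
   = 41849.0 - 125.6
   = 41723.4 Hz

41723.4 Hz


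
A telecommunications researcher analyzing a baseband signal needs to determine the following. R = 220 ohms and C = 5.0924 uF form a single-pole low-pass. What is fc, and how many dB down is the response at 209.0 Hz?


Step 1 — cutoff frequency:
fc = 1 / (2*pi*R*C)
C = 5.0924 uF = 5.0924e-06 F
fc = 1 / (2*pi*220*5.0924e-06)
   = 142.061 Hz

Step 2 — magnitude at f = 209.0 Hz:
|H(f)| = 1 / sqrt(1 + (f/fc)^2)
f/fc = 209.0 / 142.061 = 1.471199
|H| = 1 / sqrt(1 + 2.164426) = 0.5621504
|H|_dB = 20*log10(0.5621504) = -5.0 dB

fc = 142.061 Hz; |H(209.0 Hz)| = -5.0 dB


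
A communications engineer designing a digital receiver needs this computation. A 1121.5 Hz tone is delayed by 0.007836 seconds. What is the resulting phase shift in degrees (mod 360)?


Phase shift from frequency and time delay:
phi = 360 * f * t_delay
    = 360 * 1121.5 * 0.007836
    = 3163.71 degrees
    mod 360 = 283.71 degrees

283.71 degrees


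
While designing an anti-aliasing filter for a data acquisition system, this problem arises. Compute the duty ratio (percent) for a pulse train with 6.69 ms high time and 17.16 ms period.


Duty cycle as a percentage:
DC = (t_on / T) * 100
   = (6.69 / 17.16) * 100
   = 0.38986 * 100
   = 38.99 %

38.99 %


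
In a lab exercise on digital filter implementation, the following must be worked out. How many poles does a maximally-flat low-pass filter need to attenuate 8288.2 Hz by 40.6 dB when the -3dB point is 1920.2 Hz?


Butterworth filter order formula:
n = log10(10^(A/10) - 1) / (2 * log10(f_stop/f_pass))
10^(40.6/10) - 1 = 11480.5362
f_stop/f_pass = 8288.2 / 1920.2 = 4.3163
n = 3.1962 -> ceil = 4

4


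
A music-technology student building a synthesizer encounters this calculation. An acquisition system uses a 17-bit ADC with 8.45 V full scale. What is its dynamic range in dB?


Dynamic range from full-scale to LSB:
V_min = V_max / 2^bits = 8.45 / 2^17
DR = 20 * log10(V_max / V_min)
   = 20 * log10(2^17)
   = 20 * 17 * log10(2)
   = 102.35 dB

102.35 dB


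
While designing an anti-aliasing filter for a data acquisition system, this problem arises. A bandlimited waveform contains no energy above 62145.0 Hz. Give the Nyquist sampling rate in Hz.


The Nyquist rate is twice the maximum frequency component.
fs_min = 2 * fmax
      = 2 * 62145.0
      = 124290.0 Hz

124290.0


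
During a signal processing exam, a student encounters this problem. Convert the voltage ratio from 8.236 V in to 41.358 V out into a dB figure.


Voltage gain in dB:
G = 20 * log10(Vout / Vin)
  = 20 * log10(41.358 / 8.236)
  = 20 * log10(5.021612)
  = 20 * 0.700843
  = 14.02 dB

14.02 dB


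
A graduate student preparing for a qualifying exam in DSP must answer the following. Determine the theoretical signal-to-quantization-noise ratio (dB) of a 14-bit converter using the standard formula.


Theoretical SNR for a full-scale sinusoid:
SNR = 6.02 * N + 1.76
    = 6.02 * 14 + 1.76
    = 84.28 + 1.76
    = 86.04 dB

86.04 dB


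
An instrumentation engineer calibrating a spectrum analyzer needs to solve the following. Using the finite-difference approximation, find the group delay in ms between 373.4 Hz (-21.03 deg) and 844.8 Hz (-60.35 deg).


Group delay from phase difference:
tau = -d(phi)/d(omega)
d(phi) = -39.32 deg = -0.686263 rad
d(omega) = 2*pi*(844.8 - 373.4) = 2961.8936 rad/s
tau = -(-0.686263) / 2961.8936
    = 0.2317 ms

0.2317 ms


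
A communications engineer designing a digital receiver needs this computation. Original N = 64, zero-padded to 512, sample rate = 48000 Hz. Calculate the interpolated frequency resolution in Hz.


Frequency resolution after zero-padding:
N_padded = 64 * 8 = 512
df = fs / N_padded
   = 48000 / 512
   = 93.75 Hz

93.75 Hz


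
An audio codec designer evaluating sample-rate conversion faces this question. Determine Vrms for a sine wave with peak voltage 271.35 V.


RMS voltage for a sinusoidal waveform:
V_rms = V_peak / sqrt(2)
      = 271.35 / 1.414214
      = 191.873 V

191.873 V


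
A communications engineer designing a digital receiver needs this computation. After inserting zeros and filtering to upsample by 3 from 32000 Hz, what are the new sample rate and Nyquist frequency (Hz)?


Step 1 — output sample rate after interpolation by L:
fs_out = L * fs_in = 3 * 32000 = 96000 Hz

Step 2 — Nyquist frequency of the output stream:
f_Nyq = fs_out / 2 = 96000 / 2 = 48000.0 Hz

fs_out = 96000 Hz; f_Nyquist = 48000.0 Hz


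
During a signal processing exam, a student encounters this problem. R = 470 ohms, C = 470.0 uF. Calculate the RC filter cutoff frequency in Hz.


Cutoff frequency of a first-order RC filter:
fc = 1 / (2 * pi * R * C)
C = 470.0 uF = 0.00047 F
fc = 1 / (2 * pi * 470 * 0.00047)
   = 1 / 1.387955634356
   = 0.720484 Hz

0.720484 Hz


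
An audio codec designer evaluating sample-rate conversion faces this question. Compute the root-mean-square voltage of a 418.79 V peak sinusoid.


RMS voltage for a sinusoidal waveform:
V_rms = V_peak / sqrt(2)
      = 418.79 / 1.414214
      = 296.129 V

296.129 V


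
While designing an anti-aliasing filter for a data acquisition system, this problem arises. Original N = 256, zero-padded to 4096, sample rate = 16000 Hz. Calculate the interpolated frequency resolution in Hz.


Frequency resolution after zero-padding:
N_padded = 256 * 16 = 4096
df = fs / N_padded
   = 16000 / 4096
   = 3.9062 Hz

3.9062 Hz


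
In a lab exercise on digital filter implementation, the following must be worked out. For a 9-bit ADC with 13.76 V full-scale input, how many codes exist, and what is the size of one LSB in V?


Step 1 — number of quantization levels:
L = 2^N = 2^9 = 512

Step 2 — LSB step size:
delta = Vfs / L
      = 13.76 / 512
      = 0.026875 V

Levels = 512; step size = 0.026875 V


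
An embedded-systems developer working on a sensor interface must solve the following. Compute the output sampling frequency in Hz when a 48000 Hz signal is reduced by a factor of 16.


Decimation reduces the sample rate:
fs_out = fs_in / M
       = 48000 / 16
       = 3000.0 Hz

3000.0 Hz


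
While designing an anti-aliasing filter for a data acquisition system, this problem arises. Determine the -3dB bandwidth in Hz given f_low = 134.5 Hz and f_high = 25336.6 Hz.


Bandwidth is the difference of -3dB frequencies:
BW = f_high - f_low
   = 25336.6 - 134.5
   = 25202.1 Hz

25202.1 Hz


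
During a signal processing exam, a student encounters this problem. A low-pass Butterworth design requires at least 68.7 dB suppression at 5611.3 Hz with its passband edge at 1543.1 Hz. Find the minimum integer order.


Butterworth filter order formula:
n = log10(10^(A/10) - 1) / (2 * log10(f_stop/f_pass))
10^(68.7/10) - 1 = 7413101.413
f_stop/f_pass = 5611.3 / 1543.1 = 3.6364
n = 6.1266 -> ceil = 7

7


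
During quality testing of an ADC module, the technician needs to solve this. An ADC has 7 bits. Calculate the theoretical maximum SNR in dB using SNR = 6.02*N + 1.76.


Theoretical SNR for a full-scale sinusoid:
SNR = 6.02 * N + 1.76
    = 6.02 * 7 + 1.76
    = 42.14 + 1.76
    = 43.9 dB

43.9 dB


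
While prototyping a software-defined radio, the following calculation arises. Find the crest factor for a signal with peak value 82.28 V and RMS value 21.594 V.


Crest factor is the ratio of peak to RMS:
CF = V_peak / V_rms
   = 82.28 / 21.594
   = 3.8103

3.8103


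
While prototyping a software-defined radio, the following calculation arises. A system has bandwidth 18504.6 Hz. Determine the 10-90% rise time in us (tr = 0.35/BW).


Rise time from bandwidth relationship:
tr = 0.35 / BW
   = 0.35 / 18504.6
   = 1.891421592e-05 s
   = 18.9142 us

18.9142 us


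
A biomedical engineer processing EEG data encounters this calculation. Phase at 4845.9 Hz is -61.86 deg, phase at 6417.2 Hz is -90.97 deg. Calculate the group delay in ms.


Group delay from phase difference:
tau = -d(phi)/d(omega)
d(phi) = -29.11 deg = -0.508065 rad
d(omega) = 2*pi*(6417.2 - 4845.9) = 9872.7691 rad/s
tau = -(-0.508065) / 9872.7691
    = 0.0515 ms

0.0515 ms


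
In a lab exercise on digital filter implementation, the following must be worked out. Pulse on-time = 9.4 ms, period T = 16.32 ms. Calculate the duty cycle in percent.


Duty cycle as a percentage:
DC = (t_on / T) * 100
   = (9.4 / 16.32) * 100
   = 0.57598 * 100
   = 57.6 %

57.6 %


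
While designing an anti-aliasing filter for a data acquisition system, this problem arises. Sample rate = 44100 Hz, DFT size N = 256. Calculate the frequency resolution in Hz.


DFT frequency resolution:
df = fs / N
   = 44100 / 256
   = 172.2656 Hz

172.2656 Hz


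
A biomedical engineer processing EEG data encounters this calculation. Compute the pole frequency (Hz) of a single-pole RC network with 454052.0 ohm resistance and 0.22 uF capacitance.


Cutoff frequency of a first-order RC filter:
fc = 1 / (2 * pi * R * C)
C = 0.22 uF = 2.2e-07 F
fc = 1 / (2 * pi * 454052.0 * 2.2e-07)
   = 1 / 0.62763642812101
   = 1.593279 Hz

1.593279 Hz


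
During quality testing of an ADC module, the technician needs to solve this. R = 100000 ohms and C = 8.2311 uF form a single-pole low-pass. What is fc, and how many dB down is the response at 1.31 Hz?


Step 1 — cutoff frequency:
fc = 1 / (2*pi*R*C)
C = 8.2311 uF = 8.2311e-06 F
fc = 1 / (2*pi*100000*8.2311e-06)
   = 0.193358 Hz

Step 2 — magnitude at f = 1.31 Hz:
|H(f)| = 1 / sqrt(1 + (f/fc)^2)
f/fc = 1.31 / 0.193358 = 6.774998
|H| = 1 / sqrt(1 + 45.900598) = 0.1460195
|H|_dB = 20*log10(0.1460195) = -16.71 dB

fc = 0.193358 Hz; |H(1.31 Hz)| = -16.71 dB


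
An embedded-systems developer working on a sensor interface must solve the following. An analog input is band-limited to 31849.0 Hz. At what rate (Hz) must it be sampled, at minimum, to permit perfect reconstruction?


The Nyquist rate is twice the maximum frequency component.
fs_min = 2 * fmax
      = 2 * 31849.0
      = 63698.0 Hz

63698.0


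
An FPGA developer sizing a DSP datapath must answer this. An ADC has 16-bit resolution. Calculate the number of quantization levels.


Number of quantization levels = 2^N
= 2^16
= 65536

65536


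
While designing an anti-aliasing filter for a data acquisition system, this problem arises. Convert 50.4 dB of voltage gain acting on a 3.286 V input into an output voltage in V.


Output voltage from dB gain:
V_out = V_in * 10^(gain_dB / 20)
      = 3.286 * 10^(50.4 / 20)
      = 3.286 * 331.131121
      = 1088.0969 V

1088.0969 V


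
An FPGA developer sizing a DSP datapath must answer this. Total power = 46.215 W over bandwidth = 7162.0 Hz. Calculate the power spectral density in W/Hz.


Power spectral density:
PSD = P / BW
    = 46.215 / 7162.0
    = 0.00645281 W/Hz

0.00645281 W/Hz


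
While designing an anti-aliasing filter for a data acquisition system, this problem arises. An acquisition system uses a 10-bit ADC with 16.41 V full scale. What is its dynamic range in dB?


Dynamic range from full-scale to LSB:
V_min = V_max / 2^bits = 16.41 / 2^10
DR = 20 * log10(V_max / V_min)
   = 20 * log10(2^10)
   = 20 * 10 * log10(2)
   = 60.21 dB

60.21 dB


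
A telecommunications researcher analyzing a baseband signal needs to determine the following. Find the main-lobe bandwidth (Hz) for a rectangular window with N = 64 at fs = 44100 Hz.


Main lobe width for a rectangular window:
Width = 2 * fs / N
      = 2 * 44100 / 64
      = 88200 / 64
      = 1378.125 Hz

1378.125 Hz


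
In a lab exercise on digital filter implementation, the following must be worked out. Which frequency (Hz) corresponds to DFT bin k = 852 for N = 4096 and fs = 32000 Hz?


Frequency of DFT bin k:
f_k = k * fs / N
    = 852 * 32000 / 4096
    = 27264000 / 4096
    = 6656.25 Hz

6656.25 Hz


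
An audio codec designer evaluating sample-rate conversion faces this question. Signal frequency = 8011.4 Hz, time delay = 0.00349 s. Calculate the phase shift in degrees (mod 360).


Phase shift from frequency and time delay:
phi = 360 * f * t_delay
    = 360 * 8011.4 * 0.00349
    = 10065.52 degrees
    mod 360 = 345.52 degrees

345.52 degrees


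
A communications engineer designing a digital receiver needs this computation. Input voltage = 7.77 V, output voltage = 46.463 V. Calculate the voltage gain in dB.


Voltage gain in dB:
G = 20 * log10(Vout / Vin)
  = 20 * log10(46.463 / 7.77)
  = 20 * log10(5.979794)
  = 20 * 0.776686
  = 15.53 dB

15.53 dB


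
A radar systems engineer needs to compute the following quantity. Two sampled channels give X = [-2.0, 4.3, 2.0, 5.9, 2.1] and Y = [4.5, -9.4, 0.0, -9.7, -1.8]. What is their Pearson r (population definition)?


Pearson correlation coefficient (population):
r = cov(X,Y) / (std(X) * std(Y))
Mean X = 2.46, Mean Y = -3.28
Cov(X,Y) = -14.0172
Std(X) = 2.662781, Std(Y) = 5.516303
r = -0.9543

-0.9543


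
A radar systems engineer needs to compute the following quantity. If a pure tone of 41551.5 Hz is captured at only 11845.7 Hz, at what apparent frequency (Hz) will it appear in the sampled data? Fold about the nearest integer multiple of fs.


Compute the nearest integer multiple of fs to the signal:
n = round(41551.5 / 11845.7) = 4
f_alias = |41551.5 - 4 * 11845.7|
        = |41551.5 - 47382.8|
        = 5831.3 Hz

5831.3


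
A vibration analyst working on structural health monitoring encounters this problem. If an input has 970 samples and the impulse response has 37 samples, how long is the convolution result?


Linear convolution output length:
L = N + M - 1
  = 970 + 37 - 1
  = 1006 samples

1006


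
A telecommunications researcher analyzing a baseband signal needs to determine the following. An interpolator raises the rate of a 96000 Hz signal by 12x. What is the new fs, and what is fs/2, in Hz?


Step 1 — output sample rate after interpolation by L:
fs_out = L * fs_in = 12 * 96000 = 1152000 Hz

Step 2 — Nyquist frequency of the output stream:
f_Nyq = fs_out / 2 = 1152000 / 2 = 576000.0 Hz

fs_out = 1152000 Hz; f_Nyquist = 576000.0 Hz


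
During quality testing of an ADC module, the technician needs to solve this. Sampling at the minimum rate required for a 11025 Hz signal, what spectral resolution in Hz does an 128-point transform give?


Step 1 — Nyquist sampling rate:
fs = 2 * fmax = 2 * 11025 = 22050 Hz

Step 2 — DFT bin spacing:
df = fs / N = 22050 / 128 = 172.2656 Hz

172.2656 Hz


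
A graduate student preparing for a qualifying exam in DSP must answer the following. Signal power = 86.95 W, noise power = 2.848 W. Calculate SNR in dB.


SNR in decibels:
SNR = 10 * log10(Ps / Pn)
    = 10 * log10(86.95 / 2.848)
    = 10 * log10(30.5302)
    = 10 * 1.4847
    = 14.85 dB

14.85 dB


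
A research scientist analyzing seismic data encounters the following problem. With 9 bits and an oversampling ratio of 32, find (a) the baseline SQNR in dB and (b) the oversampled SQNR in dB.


Step 1 — baseline SQNR at Nyquist:
SQNR_base = 6.02*N + 1.76
          = 6.02*9 + 1.76
          = 55.94 dB

Step 2 — oversampling processing gain:
G = 10*log10(OSR) = 10*log10(32) = 15.05 dB

Step 3 — total:
SQNR_total = 55.94 + 15.05 = 70.99 dB

Base SQNR = 55.94 dB; oversampled SQNR = 70.99 dB


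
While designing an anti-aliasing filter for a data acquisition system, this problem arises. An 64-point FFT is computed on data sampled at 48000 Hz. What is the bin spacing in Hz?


DFT frequency resolution:
df = fs / N
   = 48000 / 64
   = 750.0 Hz

750.0 Hz


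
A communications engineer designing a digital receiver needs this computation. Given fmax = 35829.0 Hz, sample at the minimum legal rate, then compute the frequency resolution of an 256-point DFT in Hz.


Step 1 — Nyquist sampling rate:
fs = 2 * fmax = 2 * 35829.0 = 71658.0 Hz

Step 2 — DFT bin spacing:
df = fs / N = 71658.0 / 256 = 279.9141 Hz

279.9141 Hz


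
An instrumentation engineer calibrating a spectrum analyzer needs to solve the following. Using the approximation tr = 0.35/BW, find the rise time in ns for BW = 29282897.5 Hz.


Rise time from bandwidth relationship:
tr = 0.35 / BW
   = 0.35 / 29282897.5
   = 1.195236913e-08 s
   = 11.9524 ns

11.9524 ns


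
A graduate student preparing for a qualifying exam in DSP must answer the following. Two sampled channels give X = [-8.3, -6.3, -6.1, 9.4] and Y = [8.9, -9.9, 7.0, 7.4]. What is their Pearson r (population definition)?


Pearson correlation coefficient (population):
r = cov(X,Y) / (std(X) * std(Y))
Mean X = -2.825, Mean Y = 3.35
Cov(X,Y) = 13.30375
Std(X) = 7.110336, Std(Y) = 7.68261
r = 0.2435

0.2435


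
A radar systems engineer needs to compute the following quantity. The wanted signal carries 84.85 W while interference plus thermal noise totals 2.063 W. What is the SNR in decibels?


SNR in decibels:
SNR = 10 * log10(Ps / Pn)
    = 10 * log10(84.85 / 2.063)
    = 10 * log10(41.1294)
    = 10 * 1.6142
    = 16.14 dB

16.14 dB


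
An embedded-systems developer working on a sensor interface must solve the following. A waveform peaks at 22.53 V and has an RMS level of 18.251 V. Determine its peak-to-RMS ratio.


Crest factor is the ratio of peak to RMS:
CF = V_peak / V_rms
   = 22.53 / 18.251
   = 1.2345

1.2345


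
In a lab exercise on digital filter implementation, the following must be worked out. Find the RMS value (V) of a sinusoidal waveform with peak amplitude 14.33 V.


RMS voltage for a sinusoidal waveform:
V_rms = V_peak / sqrt(2)
      = 14.33 / 1.414214
      = 10.133 V

10.133 V


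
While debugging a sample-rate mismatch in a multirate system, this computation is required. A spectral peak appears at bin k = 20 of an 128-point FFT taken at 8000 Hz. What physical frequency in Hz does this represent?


Frequency of DFT bin k:
f_k = k * fs / N
    = 20 * 8000 / 128
    = 160000 / 128
    = 1250.0 Hz

1250.0 Hz


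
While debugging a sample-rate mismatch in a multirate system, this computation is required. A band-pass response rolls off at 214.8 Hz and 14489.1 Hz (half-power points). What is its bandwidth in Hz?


Bandwidth is the difference of -3dB frequencies:
BW = f_high - f_low
   = 14489.1 - 214.8
   = 14274.3 Hz

14274.3 Hz


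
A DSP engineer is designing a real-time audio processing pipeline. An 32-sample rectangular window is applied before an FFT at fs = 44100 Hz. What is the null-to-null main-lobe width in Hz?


Main lobe width for a rectangular window:
Width = 2 * fs / N
      = 2 * 44100 / 32
      = 88200 / 32
      = 2756.25 Hz

2756.25 Hz


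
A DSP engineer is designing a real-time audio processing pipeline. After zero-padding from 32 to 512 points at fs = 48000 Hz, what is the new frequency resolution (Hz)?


Frequency resolution after zero-padding:
N_padded = 32 * 16 = 512
df = fs / N_padded
   = 48000 / 512
   = 93.75 Hz

93.75 Hz


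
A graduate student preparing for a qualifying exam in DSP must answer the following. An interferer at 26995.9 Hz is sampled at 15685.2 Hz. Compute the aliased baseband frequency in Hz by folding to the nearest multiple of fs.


Compute the nearest integer multiple of fs to the signal:
n = round(26995.9 / 15685.2) = 2
f_alias = |26995.9 - 2 * 15685.2|
        = |26995.9 - 31370.4|
        = 4374.5 Hz

4374.5


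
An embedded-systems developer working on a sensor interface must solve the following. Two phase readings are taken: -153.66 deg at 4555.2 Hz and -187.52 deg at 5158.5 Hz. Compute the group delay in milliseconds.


Group delay from phase difference:
tau = -d(phi)/d(omega)
d(phi) = -33.86 deg = -0.590968 rad
d(omega) = 2*pi*(5158.5 - 4555.2) = 3790.6457 rad/s
tau = -(-0.590968) / 3790.6457
    = 0.1559 ms

0.1559 ms


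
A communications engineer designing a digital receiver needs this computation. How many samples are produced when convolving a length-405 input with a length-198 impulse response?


Linear convolution output length:
L = N + M - 1
  = 405 + 198 - 1
  = 602 samples

602


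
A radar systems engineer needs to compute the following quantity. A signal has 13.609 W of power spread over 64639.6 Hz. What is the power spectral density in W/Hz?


Power spectral density:
PSD = P / BW
    = 13.609 / 64639.6
    = 0.00021054 W/Hz

0.00021054 W/Hz


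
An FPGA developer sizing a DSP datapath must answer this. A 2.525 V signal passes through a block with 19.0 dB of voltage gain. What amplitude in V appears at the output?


Output voltage from dB gain:
V_out = V_in * 10^(gain_dB / 20)
      = 2.525 * 10^(19.0 / 20)
      = 2.525 * 8.912509
      = 22.5041 V

22.5041 V


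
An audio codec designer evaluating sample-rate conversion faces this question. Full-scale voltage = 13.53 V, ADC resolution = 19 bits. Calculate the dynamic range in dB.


Dynamic range from full-scale to LSB:
V_min = V_max / 2^bits = 13.53 / 2^19
DR = 20 * log10(V_max / V_min)
   = 20 * log10(2^19)
   = 20 * 19 * log10(2)
   = 114.39 dB

114.39 dB


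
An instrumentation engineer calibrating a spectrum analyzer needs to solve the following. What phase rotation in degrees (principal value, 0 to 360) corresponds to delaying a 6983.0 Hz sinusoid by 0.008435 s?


Phase shift from frequency and time delay:
phi = 360 * f * t_delay
    = 360 * 6983.0 * 0.008435
    = 21204.58 degrees
    mod 360 = 324.58 degrees

324.58 degrees


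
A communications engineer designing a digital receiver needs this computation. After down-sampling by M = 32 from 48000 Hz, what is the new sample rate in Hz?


Decimation reduces the sample rate:
fs_out = fs_in / M
       = 48000 / 32
       = 1500.0 Hz

1500.0 Hz


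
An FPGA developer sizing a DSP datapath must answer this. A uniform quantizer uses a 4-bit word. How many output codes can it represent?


Number of quantization levels = 2^N
= 2^4
= 16

16


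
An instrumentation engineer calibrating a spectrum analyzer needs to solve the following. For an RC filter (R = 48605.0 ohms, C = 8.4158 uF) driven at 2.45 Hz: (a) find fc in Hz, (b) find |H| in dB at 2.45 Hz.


Step 1 — cutoff frequency:
fc = 1 / (2*pi*R*C)
C = 8.4158 uF = 8.4158e-06 F
fc = 1 / (2*pi*48605.0*8.4158e-06)
   = 0.389084 Hz

Step 2 — magnitude at f = 2.45 Hz:
|H(f)| = 1 / sqrt(1 + (f/fc)^2)
f/fc = 2.45 / 0.389084 = 6.296841
|H| = 1 / sqrt(1 + 39.650207) = 0.1568443
|H|_dB = 20*log10(0.1568443) = -16.09 dB

fc = 0.389084 Hz; |H(2.45 Hz)| = -16.09 dB
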